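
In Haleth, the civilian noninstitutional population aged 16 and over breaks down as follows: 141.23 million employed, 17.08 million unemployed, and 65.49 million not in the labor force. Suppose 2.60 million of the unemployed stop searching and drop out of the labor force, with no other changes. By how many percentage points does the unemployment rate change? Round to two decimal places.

Initially, labor force = 141.23 + 17.08 = 158.31 million, so u = 17.08/158.31 = 10.79%.
After the change, unemployed and labor force both fall by 2.60 → E = 141.23, U = 14.48, labor force = 155.71 million.
New unemployment rate = 14.48 / 155.71 = 9.30%.
Change = 9.30% − 10.79% = −1.49 percentage points.

The unemployment rate changes by −1.49 percentage points.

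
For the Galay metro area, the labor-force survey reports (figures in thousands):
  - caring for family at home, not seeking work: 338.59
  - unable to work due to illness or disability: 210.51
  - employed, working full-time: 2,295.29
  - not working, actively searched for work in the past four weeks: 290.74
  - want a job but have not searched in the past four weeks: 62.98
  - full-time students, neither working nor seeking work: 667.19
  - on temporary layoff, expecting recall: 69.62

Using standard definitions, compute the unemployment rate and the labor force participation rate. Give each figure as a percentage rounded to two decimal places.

Unemployment rate ≈ 13.57%; labor force participation rate ≈ 67.49%.

Employed = 2,295.29 thousand.
Unemployed = 290.74 + 69.62 = 360.36 thousand (jobless and actively searching, or on temporary layoff).
Labor force = 2,295.29 + 360.36 = 2,655.65 thousand.
Not in labor force = 338.59 + 210.51 + 62.98 + 667.19 = 1,279.27 thousand (those not working and not actively searching are outside the labor force — including those who want a job but have given up searching).
Civilian working-age population = 2,655.65 + 1,279.27 = 3,934.92 thousand.
Unemployment rate = 360.36 / 2,655.65 = 13.57%.
Labor force participation rate = 2,655.65 / 3,934.92 = 67.49%.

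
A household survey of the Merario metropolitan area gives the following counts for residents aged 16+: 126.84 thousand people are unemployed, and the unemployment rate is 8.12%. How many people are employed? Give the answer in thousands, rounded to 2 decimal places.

Labor force = U / u = 126.84 / 0.0812 ≈ 1,562.07 thousand.
Employed = labor force − unemployed = 1,562.07 − 126.84 = 1,435.23 thousand.

About 1,435.23 thousand are employed.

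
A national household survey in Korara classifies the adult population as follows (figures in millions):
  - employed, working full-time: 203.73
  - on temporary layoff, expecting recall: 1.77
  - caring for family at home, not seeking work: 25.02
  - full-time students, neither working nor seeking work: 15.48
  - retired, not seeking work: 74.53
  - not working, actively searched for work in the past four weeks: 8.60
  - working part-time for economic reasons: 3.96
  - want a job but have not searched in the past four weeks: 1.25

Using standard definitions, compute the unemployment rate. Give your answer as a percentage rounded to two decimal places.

Employed = 203.73 + 3.96 = 207.69 million (anyone who worked, including part-time for economic reasons, counts as employed).
Unemployed = 1.77 + 8.60 = 10.37 million (jobless and actively searching, or on temporary layoff).
Labor force = 207.69 + 10.37 = 218.06 million.
Unemployment rate = 10.37 / 218.06 = 4.76%.

Unemployment rate ≈ 4.76%.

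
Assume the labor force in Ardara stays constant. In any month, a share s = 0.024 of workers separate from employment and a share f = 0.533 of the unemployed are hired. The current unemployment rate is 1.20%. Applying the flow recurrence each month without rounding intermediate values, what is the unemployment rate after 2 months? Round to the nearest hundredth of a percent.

With a fixed labor force, u_{t+1} = u_t + s·(1−u_t) − f·u_t = u_t·(1−s−f) + s.
Here 1−s−f = 0.443 and s = 0.024.
u_1 = 0.012000 × 0.443 + 0.024 = 0.029316.
u_2 = 0.029316 × 0.443 + 0.024 = 0.036987.

Unemployment rate after two months ≈ 3.70%.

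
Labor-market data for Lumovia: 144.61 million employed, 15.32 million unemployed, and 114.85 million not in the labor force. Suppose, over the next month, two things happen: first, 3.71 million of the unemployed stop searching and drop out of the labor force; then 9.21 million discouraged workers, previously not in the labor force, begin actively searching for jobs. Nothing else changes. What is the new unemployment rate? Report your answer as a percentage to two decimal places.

Initially, labor force = 144.61 + 15.32 = 159.93 million, so u = 15.32/159.93 = 9.58%.
After the first change, unemployed and labor force both fall by 3.71 → E = 144.61, U = 11.61, labor force = 156.22 million.
After the second change, unemployed and labor force both rise by 9.21 → E = 144.61, U = 20.82, labor force = 165.43 million.
New unemployment rate = 20.82 / 165.43 = 12.59%.

New unemployment rate ≈ 12.59%.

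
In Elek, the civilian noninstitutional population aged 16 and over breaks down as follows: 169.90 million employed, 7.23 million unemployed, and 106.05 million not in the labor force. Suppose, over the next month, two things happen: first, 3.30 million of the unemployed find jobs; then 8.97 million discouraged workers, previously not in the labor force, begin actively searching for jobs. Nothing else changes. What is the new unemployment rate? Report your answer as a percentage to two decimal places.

Initially, labor force = 169.90 + 7.23 = 177.13 million, so u = 7.23/177.13 = 4.08%.
After the first change, unemployed falls and employed rises by 3.30; labor force unchanged → E = 173.20, U = 3.93, labor force = 177.13 million.
After the second change, unemployed and labor force both rise by 8.97 → E = 173.20, U = 12.90, labor force = 186.10 million.
New unemployment rate = 12.90 / 186.10 = 6.93%.

New unemployment rate ≈ 6.93%.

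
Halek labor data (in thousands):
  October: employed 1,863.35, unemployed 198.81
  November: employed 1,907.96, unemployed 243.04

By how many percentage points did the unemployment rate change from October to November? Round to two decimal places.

October: labor force = 1,863.35 + 198.81 = 2,062.16; u = 198.81/2,062.16 = 9.64%.
November: labor force = 1,907.96 + 243.04 = 2,151.00; u = 243.04/2,151.00 = 11.30%.
Change = 11.30% − 9.64% = +1.66 pp.

The unemployment rate changed by +1.66 percentage points.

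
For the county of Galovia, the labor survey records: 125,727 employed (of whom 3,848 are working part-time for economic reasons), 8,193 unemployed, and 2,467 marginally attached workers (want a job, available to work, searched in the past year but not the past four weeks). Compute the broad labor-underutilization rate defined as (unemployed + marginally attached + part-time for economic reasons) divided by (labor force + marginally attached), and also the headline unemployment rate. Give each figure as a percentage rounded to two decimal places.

Broad underutilization rate ≈ 10.64%; headline unemployment rate ≈ 6.12%.

Labor force = 125,727 + 8,193 = 133,920.
Numerator = 8,193 + 2,467 + 3,848 = 14,508.
Denominator = 133,920 + 2,467 = 136,387.
Broad rate = 14,508 / 136,387 = 10.64%.
Headline unemployment rate = 8,193 / 133,920 = 6.12%.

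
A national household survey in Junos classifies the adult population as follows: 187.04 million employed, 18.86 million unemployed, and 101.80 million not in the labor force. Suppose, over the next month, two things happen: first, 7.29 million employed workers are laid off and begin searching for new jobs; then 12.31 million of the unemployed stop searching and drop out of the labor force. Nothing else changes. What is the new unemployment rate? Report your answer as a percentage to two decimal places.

Initially, labor force = 187.04 + 18.86 = 205.90 million, so u = 18.86/205.90 = 9.16%.
After the first change, employed falls and unemployed rises by 7.29; labor force unchanged → E = 179.75, U = 26.15, labor force = 205.90 million.
After the second change, unemployed and labor force both fall by 12.31 → E = 179.75, U = 13.84, labor force = 193.59 million.
New unemployment rate = 13.84 / 193.59 = 7.15%.

New unemployment rate ≈ 7.15%.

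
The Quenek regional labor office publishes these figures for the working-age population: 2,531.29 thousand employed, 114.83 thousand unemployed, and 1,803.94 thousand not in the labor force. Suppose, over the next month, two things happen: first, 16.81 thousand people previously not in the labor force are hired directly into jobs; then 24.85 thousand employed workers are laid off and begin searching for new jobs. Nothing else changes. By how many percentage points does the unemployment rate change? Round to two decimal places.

The unemployment rate changes by +0.91 percentage points.

Initially, labor force = 2,531.29 + 114.83 = 2,646.12 thousand, so u = 114.83/2,646.12 = 4.34%.
After the first change, employed and labor force both rise by 16.81; unemployed unchanged → E = 2,548.10, U = 114.83, labor force = 2,662.93 thousand.
After the second change, employed falls and unemployed rises by 24.85; labor force unchanged → E = 2,523.25, U = 139.68, labor force = 2,662.93 thousand.
New unemployment rate = 139.68 / 2,662.93 = 5.25%.
Change = 5.25% − 4.34% = +0.91 percentage points.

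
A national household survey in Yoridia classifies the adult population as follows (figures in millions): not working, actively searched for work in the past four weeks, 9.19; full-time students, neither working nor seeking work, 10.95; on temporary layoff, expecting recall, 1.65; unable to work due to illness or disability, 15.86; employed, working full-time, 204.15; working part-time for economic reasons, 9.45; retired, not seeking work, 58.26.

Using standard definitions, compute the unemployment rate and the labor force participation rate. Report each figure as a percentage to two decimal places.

Employed = 204.15 + 9.45 = 213.60 million (anyone who worked, including part-time for economic reasons, counts as employed).
Unemployed = 9.19 + 1.65 = 10.84 million (jobless and actively searching, or on temporary layoff).
Labor force = 213.60 + 10.84 = 224.44 million.
Not in labor force = 10.95 + 15.86 + 58.26 = 85.07 million (those not working and not actively searching are outside the labor force).
Civilian working-age population = 224.44 + 85.07 = 309.51 million.
Unemployment rate = 10.84 / 224.44 = 4.83%.
Labor force participation rate = 224.44 / 309.51 = 72.51%.

Unemployment rate ≈ 4.83%; labor force participation rate ≈ 72.51%.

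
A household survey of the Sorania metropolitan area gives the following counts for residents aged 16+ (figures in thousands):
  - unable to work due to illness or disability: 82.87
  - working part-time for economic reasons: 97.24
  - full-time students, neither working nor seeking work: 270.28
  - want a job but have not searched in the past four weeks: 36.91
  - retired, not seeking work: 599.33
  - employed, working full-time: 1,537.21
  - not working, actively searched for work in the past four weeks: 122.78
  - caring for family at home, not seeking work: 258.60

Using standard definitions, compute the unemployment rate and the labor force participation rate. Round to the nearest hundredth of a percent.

Unemployment rate ≈ 6.99%; labor force participation rate ≈ 58.47%.

Employed = 97.24 + 1,537.21 = 1,634.45 thousand (anyone who worked, including part-time for economic reasons, counts as employed).
Unemployed = 122.78 thousand.
Labor force = 1,634.45 + 122.78 = 1,757.23 thousand.
Not in labor force = 82.87 + 270.28 + 36.91 + 599.33 + 258.60 = 1,247.99 thousand (those not working and not actively searching are outside the labor force — including those who want a job but have given up searching).
Civilian working-age population = 1,757.23 + 1,247.99 = 3,005.22 thousand.
Unemployment rate = 122.78 / 1,757.23 = 6.99%.
Labor force participation rate = 1,757.23 / 3,005.22 = 58.47%.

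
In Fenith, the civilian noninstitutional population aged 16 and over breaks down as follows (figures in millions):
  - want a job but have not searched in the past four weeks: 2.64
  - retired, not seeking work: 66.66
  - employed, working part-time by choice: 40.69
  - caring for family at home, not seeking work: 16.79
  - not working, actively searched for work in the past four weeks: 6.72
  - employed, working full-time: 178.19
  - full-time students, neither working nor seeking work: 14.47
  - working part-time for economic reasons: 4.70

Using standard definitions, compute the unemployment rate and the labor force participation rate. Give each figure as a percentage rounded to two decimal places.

Unemployment rate ≈ 2.92%; labor force participation rate ≈ 69.61%.

Employed = 40.69 + 178.19 + 4.70 = 223.58 million (anyone who worked, including part-time for economic reasons, counts as employed).
Unemployed = 6.72 million.
Labor force = 223.58 + 6.72 = 230.30 million.
Not in labor force = 2.64 + 66.66 + 16.79 + 14.47 = 100.56 million (those not working and not actively searching are outside the labor force — including those who want a job but have given up searching).
Civilian working-age population = 230.30 + 100.56 = 330.86 million.
Unemployment rate = 6.72 / 230.30 = 2.92%.
Labor force participation rate = 230.30 / 330.86 = 69.61%.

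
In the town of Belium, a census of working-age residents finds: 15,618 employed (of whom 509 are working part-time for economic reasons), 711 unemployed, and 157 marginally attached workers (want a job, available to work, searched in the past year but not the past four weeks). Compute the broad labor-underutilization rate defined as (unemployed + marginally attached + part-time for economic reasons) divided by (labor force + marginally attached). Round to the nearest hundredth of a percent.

Labor force = 15,618 + 711 = 16,329.
Numerator = 711 + 157 + 509 = 1,377.
Denominator = 16,329 + 157 = 16,486.
Broad rate = 1,377 / 16,486 = 8.35%.

Broad underutilization rate ≈ 8.35%.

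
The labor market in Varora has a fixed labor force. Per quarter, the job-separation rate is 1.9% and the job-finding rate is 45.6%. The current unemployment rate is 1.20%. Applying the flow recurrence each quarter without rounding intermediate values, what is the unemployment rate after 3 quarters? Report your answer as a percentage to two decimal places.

Unemployment rate after three quarters ≈ 3.59%.

With a fixed labor force, u_{t+1} = u_t + s·(1−u_t) − f·u_t = u_t·(1−s−f) + s.
Here 1−s−f = 0.525 and s = 0.019.
u_1 = 0.012000 × 0.525 + 0.019 = 0.025300.
u_2 = 0.025300 × 0.525 + 0.019 = 0.032282.
u_3 = 0.032282 × 0.525 + 0.019 = 0.035948.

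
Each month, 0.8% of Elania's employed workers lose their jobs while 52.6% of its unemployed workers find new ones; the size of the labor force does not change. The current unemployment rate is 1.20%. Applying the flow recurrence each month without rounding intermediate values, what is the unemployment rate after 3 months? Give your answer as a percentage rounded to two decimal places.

With a fixed labor force, u_{t+1} = u_t + s·(1−u_t) − f·u_t = u_t·(1−s−f) + s.
Here 1−s−f = 0.466 and s = 0.008.
u_1 = 0.012000 × 0.466 + 0.008 = 0.013592.
u_2 = 0.013592 × 0.466 + 0.008 = 0.014334.
u_3 = 0.014334 × 0.466 + 0.008 = 0.014680.

Unemployment rate after three months ≈ 1.47%.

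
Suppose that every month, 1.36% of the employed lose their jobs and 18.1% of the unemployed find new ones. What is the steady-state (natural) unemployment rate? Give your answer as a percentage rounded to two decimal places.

At steady state the flows balance: s·E = f·U, so U/(E+U) = s/(s+f).
u* = 1.36 / (1.36 + 18.1) = 1.36 / 19.46 = 6.99%.

Steady-state unemployment rate ≈ 6.99%.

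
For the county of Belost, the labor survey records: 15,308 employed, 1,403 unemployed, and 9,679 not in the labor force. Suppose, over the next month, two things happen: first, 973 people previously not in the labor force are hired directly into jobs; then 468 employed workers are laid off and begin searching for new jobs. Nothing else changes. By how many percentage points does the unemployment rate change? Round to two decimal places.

Initially, labor force = 15,308 + 1,403 = 16,711, so u = 1,403/16,711 = 8.40%.
After the first change, employed and labor force both rise by 973; unemployed unchanged → E = 16,281, U = 1,403, labor force = 17,684.
After the second change, employed falls and unemployed rises by 468; labor force unchanged → E = 15,813, U = 1,871, labor force = 17,684.
New unemployment rate = 1,871 / 17,684 = 10.58%.
Change = 10.58% − 8.40% = +2.18 percentage points.

The unemployment rate changes by +2.18 percentage points.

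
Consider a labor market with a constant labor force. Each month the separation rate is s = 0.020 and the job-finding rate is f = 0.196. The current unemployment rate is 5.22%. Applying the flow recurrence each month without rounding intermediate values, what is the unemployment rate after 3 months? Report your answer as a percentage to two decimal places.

With a fixed labor force, u_{t+1} = u_t + s·(1−u_t) − f·u_t = u_t·(1−s−f) + s.
Here 1−s−f = 0.784 and s = 0.020.
u_1 = 0.052200 × 0.784 + 0.020 = 0.060925.
u_2 = 0.060925 × 0.784 + 0.020 = 0.067765.
u_3 = 0.067765 × 0.784 + 0.020 = 0.073128.

Unemployment rate after three months ≈ 7.31%.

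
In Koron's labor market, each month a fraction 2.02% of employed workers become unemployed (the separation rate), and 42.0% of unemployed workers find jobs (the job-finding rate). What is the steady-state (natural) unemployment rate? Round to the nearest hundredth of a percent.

At steady state the flows balance: s·E = f·U, so U/(E+U) = s/(s+f).
u* = 2.02 / (2.02 + 42.0) = 2.02 / 44.02 = 4.59%.

Steady-state unemployment rate ≈ 4.59%.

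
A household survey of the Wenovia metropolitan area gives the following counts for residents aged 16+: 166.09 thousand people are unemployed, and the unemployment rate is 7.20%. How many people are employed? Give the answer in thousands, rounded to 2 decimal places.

Labor force = U / u = 166.09 / 0.0720 ≈ 2,306.81 thousand.
Employed = labor force − unemployed = 2,306.81 − 166.09 = 2,140.72 thousand.

About 2,140.72 thousand are employed.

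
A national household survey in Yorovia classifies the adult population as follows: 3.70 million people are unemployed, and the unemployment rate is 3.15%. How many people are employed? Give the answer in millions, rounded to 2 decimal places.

About 113.76 million are employed.

Labor force = U / u = 3.70 / 0.0315 ≈ 117.46 million.
Employed = labor force − unemployed = 117.46 − 3.70 = 113.76 million.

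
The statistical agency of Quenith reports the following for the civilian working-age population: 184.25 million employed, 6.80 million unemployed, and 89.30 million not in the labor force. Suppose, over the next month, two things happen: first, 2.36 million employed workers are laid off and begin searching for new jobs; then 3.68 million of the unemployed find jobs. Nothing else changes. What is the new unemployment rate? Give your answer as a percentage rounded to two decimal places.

New unemployment rate ≈ 2.87%.

Initially, labor force = 184.25 + 6.80 = 191.05 million, so u = 6.80/191.05 = 3.56%.
After the first change, employed falls and unemployed rises by 2.36; labor force unchanged → E = 181.89, U = 9.16, labor force = 191.05 million.
After the second change, unemployed falls and employed rises by 3.68; labor force unchanged → E = 185.57, U = 5.48, labor force = 191.05 million.
New unemployment rate = 5.48 / 191.05 = 2.87%.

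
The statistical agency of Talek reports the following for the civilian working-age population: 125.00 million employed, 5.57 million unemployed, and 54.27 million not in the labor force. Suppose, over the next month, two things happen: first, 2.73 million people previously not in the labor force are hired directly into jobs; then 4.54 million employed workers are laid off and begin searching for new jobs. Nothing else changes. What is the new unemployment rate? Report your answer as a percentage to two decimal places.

New unemployment rate ≈ 7.58%.

Initially, labor force = 125.00 + 5.57 = 130.57 million, so u = 5.57/130.57 = 4.27%.
After the first change, employed and labor force both rise by 2.73; unemployed unchanged → E = 127.73, U = 5.57, labor force = 133.30 million.
After the second change, employed falls and unemployed rises by 4.54; labor force unchanged → E = 123.19, U = 10.11, labor force = 133.30 million.
New unemployment rate = 10.11 / 133.30 = 7.58%.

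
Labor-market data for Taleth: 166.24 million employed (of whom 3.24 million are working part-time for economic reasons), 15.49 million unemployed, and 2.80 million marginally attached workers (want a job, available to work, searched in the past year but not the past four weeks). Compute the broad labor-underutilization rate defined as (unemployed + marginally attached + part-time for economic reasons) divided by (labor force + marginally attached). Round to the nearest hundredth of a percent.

Broad underutilization rate ≈ 11.67%.

Labor force = 166.24 + 15.49 = 181.73 million.
Numerator = 15.49 + 2.80 + 3.24 = 21.53 million.
Denominator = 181.73 + 2.80 = 184.53 million.
Broad rate = 21.53 / 184.53 = 11.67%.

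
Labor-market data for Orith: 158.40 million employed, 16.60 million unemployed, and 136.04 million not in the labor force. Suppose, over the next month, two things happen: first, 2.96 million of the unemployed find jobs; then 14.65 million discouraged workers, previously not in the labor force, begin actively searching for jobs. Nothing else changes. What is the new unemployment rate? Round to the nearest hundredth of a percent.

Initially, labor force = 158.40 + 16.60 = 175.00 million, so u = 16.60/175.00 = 9.49%.
After the first change, unemployed falls and employed rises by 2.96; labor force unchanged → E = 161.36, U = 13.64, labor force = 175.00 million.
After the second change, unemployed and labor force both rise by 14.65 → E = 161.36, U = 28.29, labor force = 189.65 million.
New unemployment rate = 28.29 / 189.65 = 14.92%.

New unemployment rate ≈ 14.92%.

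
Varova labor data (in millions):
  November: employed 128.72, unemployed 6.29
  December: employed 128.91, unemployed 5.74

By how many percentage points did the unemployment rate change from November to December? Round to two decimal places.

The unemployment rate changed by −0.40 percentage points.

November: labor force = 128.72 + 6.29 = 135.01; u = 6.29/135.01 = 4.66%.
December: labor force = 128.91 + 5.74 = 134.65; u = 5.74/134.65 = 4.26%.
Change = 4.26% − 4.66% = −0.40 pp.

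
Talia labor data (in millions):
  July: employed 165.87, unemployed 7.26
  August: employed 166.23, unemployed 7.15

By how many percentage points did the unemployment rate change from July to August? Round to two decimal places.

July: labor force = 165.87 + 7.26 = 173.13; u = 7.26/173.13 = 4.19%.
August: labor force = 166.23 + 7.15 = 173.38; u = 7.15/173.38 = 4.12%.
Change = 4.12% − 4.19% = −0.07 pp.

The unemployment rate changed by −0.07 percentage points.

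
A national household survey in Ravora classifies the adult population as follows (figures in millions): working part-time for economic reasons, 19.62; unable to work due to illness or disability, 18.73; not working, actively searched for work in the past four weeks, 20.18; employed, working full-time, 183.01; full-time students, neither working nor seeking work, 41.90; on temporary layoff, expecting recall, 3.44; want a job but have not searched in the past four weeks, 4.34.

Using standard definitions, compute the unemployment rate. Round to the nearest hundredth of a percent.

Unemployment rate ≈ 10.44%.

Employed = 19.62 + 183.01 = 202.63 million (anyone who worked, including part-time for economic reasons, counts as employed).
Unemployed = 20.18 + 3.44 = 23.62 million (jobless and actively searching, or on temporary layoff).
Labor force = 202.63 + 23.62 = 226.25 million.
Unemployment rate = 23.62 / 226.25 = 10.44%.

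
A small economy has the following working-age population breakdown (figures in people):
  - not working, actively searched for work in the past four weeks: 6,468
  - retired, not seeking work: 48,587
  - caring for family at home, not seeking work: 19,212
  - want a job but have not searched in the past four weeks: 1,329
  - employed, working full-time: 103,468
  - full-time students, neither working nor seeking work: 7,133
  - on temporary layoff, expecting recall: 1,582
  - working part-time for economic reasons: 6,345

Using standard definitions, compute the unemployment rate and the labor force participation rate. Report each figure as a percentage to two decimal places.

Employed = 103,468 + 6,345 = 109,813 (anyone who worked, including part-time for economic reasons, counts as employed).
Unemployed = 6,468 + 1,582 = 8,050 (jobless and actively searching, or on temporary layoff).
Labor force = 109,813 + 8,050 = 117,863.
Not in labor force = 48,587 + 19,212 + 1,329 + 7,133 = 76,261 (those not working and not actively searching are outside the labor force — including those who want a job but have given up searching).
Civilian working-age population = 117,863 + 76,261 = 194,124.
Unemployment rate = 8,050 / 117,863 = 6.83%.
Labor force participation rate = 117,863 / 194,124 = 60.72%.

Unemployment rate ≈ 6.83%; labor force participation rate ≈ 60.72%.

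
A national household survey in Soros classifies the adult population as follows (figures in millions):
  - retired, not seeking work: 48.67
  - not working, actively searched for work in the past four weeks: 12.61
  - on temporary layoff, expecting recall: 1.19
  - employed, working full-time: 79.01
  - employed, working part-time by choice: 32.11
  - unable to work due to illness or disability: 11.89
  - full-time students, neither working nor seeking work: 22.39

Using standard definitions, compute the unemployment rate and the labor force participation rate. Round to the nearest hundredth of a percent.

Unemployment rate ≈ 11.05%; labor force participation rate ≈ 60.10%.

Employed = 79.01 + 32.11 = 111.12 million.
Unemployed = 12.61 + 1.19 = 13.80 million (jobless and actively searching, or on temporary layoff).
Labor force = 111.12 + 13.80 = 124.92 million.
Not in labor force = 48.67 + 11.89 + 22.39 = 82.95 million (those not working and not actively searching are outside the labor force).
Civilian working-age population = 124.92 + 82.95 = 207.87 million.
Unemployment rate = 13.80 / 124.92 = 11.05%.
Labor force participation rate = 124.92 / 207.87 = 60.10%.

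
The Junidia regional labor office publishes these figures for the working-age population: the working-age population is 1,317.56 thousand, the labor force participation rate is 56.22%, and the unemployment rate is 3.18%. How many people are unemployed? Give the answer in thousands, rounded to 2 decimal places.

Labor force = 0.5622 × 1,317.56 = 740.73 thousand.
Unemployed = 0.0318 × 740.73 ≈ 23.56 thousand.

About 23.56 thousand are unemployed.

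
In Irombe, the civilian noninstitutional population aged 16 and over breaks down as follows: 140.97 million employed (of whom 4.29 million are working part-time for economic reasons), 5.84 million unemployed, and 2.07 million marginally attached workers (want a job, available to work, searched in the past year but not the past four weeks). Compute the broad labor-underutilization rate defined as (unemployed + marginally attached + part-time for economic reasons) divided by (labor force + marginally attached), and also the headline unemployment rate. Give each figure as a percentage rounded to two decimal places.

Labor force = 140.97 + 5.84 = 146.81 million.
Numerator = 5.84 + 2.07 + 4.29 = 12.20 million.
Denominator = 146.81 + 2.07 = 148.88 million.
Broad rate = 12.20 / 148.88 = 8.19%.
Headline unemployment rate = 5.84 / 146.81 = 3.98%.

Broad underutilization rate ≈ 8.19%; headline unemployment rate ≈ 3.98%.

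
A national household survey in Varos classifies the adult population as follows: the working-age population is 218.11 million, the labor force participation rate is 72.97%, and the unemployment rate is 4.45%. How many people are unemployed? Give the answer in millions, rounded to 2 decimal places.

About 7.08 million are unemployed.

Labor force = 0.7297 × 218.11 = 159.15 million.
Unemployed = 0.0445 × 159.15 ≈ 7.08 million.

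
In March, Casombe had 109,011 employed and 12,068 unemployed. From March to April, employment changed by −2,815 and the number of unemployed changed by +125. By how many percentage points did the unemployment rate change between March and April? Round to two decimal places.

March: labor force = 109,011 + 12,068 = 121,079; u = 12,068/121,079 = 9.97%.
April: labor force = 106,196 + 12,193 = 118,389; u = 12,193/118,389 = 10.30%.
Change = 10.30% − 9.97% = +0.33 pp.

The unemployment rate changed by +0.33 percentage points.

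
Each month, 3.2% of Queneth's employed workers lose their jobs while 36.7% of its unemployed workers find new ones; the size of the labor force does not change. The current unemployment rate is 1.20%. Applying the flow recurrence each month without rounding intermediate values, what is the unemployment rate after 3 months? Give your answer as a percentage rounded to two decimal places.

Unemployment rate after three months ≈ 6.54%.

With a fixed labor force, u_{t+1} = u_t + s·(1−u_t) − f·u_t = u_t·(1−s−f) + s.
Here 1−s−f = 0.601 and s = 0.032.
u_1 = 0.012000 × 0.601 + 0.032 = 0.039212.
u_2 = 0.039212 × 0.601 + 0.032 = 0.055566.
u_3 = 0.055566 × 0.601 + 0.032 = 0.065395.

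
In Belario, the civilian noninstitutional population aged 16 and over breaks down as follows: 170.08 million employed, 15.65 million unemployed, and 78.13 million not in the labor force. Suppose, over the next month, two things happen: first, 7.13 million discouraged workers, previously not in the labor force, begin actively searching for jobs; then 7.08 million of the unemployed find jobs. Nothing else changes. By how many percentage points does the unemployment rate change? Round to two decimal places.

Initially, labor force = 170.08 + 15.65 = 185.73 million, so u = 15.65/185.73 = 8.43%.
After the first change, unemployed and labor force both rise by 7.13 → E = 170.08, U = 22.78, labor force = 192.86 million.
After the second change, unemployed falls and employed rises by 7.08; labor force unchanged → E = 177.16, U = 15.70, labor force = 192.86 million.
New unemployment rate = 15.70 / 192.86 = 8.14%.
Change = 8.14% − 8.43% = −0.29 percentage points.

The unemployment rate changes by −0.29 percentage points.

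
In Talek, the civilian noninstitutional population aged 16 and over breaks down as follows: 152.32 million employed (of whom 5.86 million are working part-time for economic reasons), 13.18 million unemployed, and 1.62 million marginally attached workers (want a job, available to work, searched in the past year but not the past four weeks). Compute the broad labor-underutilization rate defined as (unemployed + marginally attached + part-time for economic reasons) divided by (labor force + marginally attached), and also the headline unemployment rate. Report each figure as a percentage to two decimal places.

Broad underutilization rate ≈ 12.36%; headline unemployment rate ≈ 7.96%.

Labor force = 152.32 + 13.18 = 165.50 million.
Numerator = 13.18 + 1.62 + 5.86 = 20.66 million.
Denominator = 165.50 + 1.62 = 167.12 million.
Broad rate = 20.66 / 167.12 = 12.36%.
Headline unemployment rate = 13.18 / 165.50 = 7.96%.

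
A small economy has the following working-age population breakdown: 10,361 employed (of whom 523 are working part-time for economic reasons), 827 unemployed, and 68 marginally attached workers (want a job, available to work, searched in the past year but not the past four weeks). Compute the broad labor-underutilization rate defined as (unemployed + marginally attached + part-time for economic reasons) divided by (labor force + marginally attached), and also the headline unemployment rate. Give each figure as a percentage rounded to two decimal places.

Labor force = 10,361 + 827 = 11,188.
Numerator = 827 + 68 + 523 = 1,418.
Denominator = 11,188 + 68 = 11,256.
Broad rate = 1,418 / 11,256 = 12.60%.
Headline unemployment rate = 827 / 11,188 = 7.39%.

Broad underutilization rate ≈ 12.60%; headline unemployment rate ≈ 7.39%.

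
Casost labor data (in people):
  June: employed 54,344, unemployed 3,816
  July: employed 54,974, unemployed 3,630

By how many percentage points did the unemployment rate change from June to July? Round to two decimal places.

The unemployment rate changed by −0.37 percentage points.

June: labor force = 54,344 + 3,816 = 58,160; u = 3,816/58,160 = 6.56%.
July: labor force = 54,974 + 3,630 = 58,604; u = 3,630/58,604 = 6.19%.
Change = 6.19% − 6.56% = −0.37 pp.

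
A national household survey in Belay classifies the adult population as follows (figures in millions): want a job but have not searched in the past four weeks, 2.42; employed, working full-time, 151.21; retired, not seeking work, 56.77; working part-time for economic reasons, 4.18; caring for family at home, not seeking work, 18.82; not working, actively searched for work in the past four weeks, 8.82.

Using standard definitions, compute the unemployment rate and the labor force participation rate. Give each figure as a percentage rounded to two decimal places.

Unemployment rate ≈ 5.37%; labor force participation rate ≈ 67.79%.

Employed = 151.21 + 4.18 = 155.39 million (anyone who worked, including part-time for economic reasons, counts as employed).
Unemployed = 8.82 million.
Labor force = 155.39 + 8.82 = 164.21 million.
Not in labor force = 2.42 + 56.77 + 18.82 = 78.01 million (those not working and not actively searching are outside the labor force — including those who want a job but have given up searching).
Civilian working-age population = 164.21 + 78.01 = 242.22 million.
Unemployment rate = 8.82 / 164.21 = 5.37%.
Labor force participation rate = 164.21 / 242.22 = 67.79%.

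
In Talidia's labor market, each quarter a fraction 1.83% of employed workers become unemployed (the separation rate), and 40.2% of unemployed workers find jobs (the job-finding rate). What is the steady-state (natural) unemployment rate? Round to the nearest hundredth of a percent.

Steady-state unemployment rate ≈ 4.35%.

At steady state the flows balance: s·E = f·U, so U/(E+U) = s/(s+f).
u* = 1.83 / (1.83 + 40.2) = 1.83 / 42.03 = 4.35%.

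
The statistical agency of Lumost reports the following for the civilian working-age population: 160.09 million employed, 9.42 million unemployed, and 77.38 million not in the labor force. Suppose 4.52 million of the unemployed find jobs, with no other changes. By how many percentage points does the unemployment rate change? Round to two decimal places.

Initially, labor force = 160.09 + 9.42 = 169.51 million, so u = 9.42/169.51 = 5.56%.
After the change, unemployed falls and employed rises by 4.52; labor force unchanged → E = 164.61, U = 4.90, labor force = 169.51 million.
New unemployment rate = 4.90 / 169.51 = 2.89%.
Change = 2.89% − 5.56% = −2.67 percentage points.

The unemployment rate changes by −2.67 percentage points.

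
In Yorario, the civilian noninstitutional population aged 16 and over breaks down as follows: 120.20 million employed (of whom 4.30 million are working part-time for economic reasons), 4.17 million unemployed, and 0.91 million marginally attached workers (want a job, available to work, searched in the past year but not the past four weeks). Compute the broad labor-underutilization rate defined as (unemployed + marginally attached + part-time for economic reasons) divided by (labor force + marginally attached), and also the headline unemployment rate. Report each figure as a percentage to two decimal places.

Broad underutilization rate ≈ 7.49%; headline unemployment rate ≈ 3.35%.

Labor force = 120.20 + 4.17 = 124.37 million.
Numerator = 4.17 + 0.91 + 4.30 = 9.38 million.
Denominator = 124.37 + 0.91 = 125.28 million.
Broad rate = 9.38 / 125.28 = 7.49%.
Headline unemployment rate = 4.17 / 124.37 = 3.35%.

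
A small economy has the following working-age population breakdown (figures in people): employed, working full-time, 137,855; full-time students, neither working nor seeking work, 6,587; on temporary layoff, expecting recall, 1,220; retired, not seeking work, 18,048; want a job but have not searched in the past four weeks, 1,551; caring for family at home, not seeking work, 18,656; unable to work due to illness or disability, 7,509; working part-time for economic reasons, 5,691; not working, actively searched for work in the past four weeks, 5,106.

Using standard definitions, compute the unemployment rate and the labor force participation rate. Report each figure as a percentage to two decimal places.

Employed = 137,855 + 5,691 = 143,546 (anyone who worked, including part-time for economic reasons, counts as employed).
Unemployed = 1,220 + 5,106 = 6,326 (jobless and actively searching, or on temporary layoff).
Labor force = 143,546 + 6,326 = 149,872.
Not in labor force = 6,587 + 18,048 + 1,551 + 18,656 + 7,509 = 52,351 (those not working and not actively searching are outside the labor force — including those who want a job but have given up searching).
Civilian working-age population = 149,872 + 52,351 = 202,223.
Unemployment rate = 6,326 / 149,872 = 4.22%.
Labor force participation rate = 149,872 / 202,223 = 74.11%.

Unemployment rate ≈ 4.22%; labor force participation rate ≈ 74.11%.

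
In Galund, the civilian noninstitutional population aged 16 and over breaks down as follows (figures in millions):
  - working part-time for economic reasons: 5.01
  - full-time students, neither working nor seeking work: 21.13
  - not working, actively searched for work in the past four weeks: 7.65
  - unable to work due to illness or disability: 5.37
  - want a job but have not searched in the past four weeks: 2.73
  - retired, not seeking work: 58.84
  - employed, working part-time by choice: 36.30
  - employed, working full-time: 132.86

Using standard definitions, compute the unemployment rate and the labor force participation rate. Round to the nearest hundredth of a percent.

Unemployment rate ≈ 4.21%; labor force participation rate ≈ 67.37%.

Employed = 5.01 + 36.30 + 132.86 = 174.17 million (anyone who worked, including part-time for economic reasons, counts as employed).
Unemployed = 7.65 million.
Labor force = 174.17 + 7.65 = 181.82 million.
Not in labor force = 21.13 + 5.37 + 2.73 + 58.84 = 88.07 million (those not working and not actively searching are outside the labor force — including those who want a job but have given up searching).
Civilian working-age population = 181.82 + 88.07 = 269.89 million.
Unemployment rate = 7.65 / 181.82 = 4.21%.
Labor force participation rate = 181.82 / 269.89 = 67.37%.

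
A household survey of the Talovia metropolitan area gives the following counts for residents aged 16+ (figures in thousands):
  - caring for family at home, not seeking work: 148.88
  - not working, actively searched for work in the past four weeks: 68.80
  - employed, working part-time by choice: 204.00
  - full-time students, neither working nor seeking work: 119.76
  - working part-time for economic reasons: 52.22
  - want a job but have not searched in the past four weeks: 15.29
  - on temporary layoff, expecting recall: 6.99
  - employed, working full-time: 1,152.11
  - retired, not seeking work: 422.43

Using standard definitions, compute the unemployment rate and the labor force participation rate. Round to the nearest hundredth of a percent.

Employed = 204.00 + 52.22 + 1,152.11 = 1,408.33 thousand (anyone who worked, including part-time for economic reasons, counts as employed).
Unemployed = 68.80 + 6.99 = 75.79 thousand (jobless and actively searching, or on temporary layoff).
Labor force = 1,408.33 + 75.79 = 1,484.12 thousand.
Not in labor force = 148.88 + 119.76 + 15.29 + 422.43 = 706.36 thousand (those not working and not actively searching are outside the labor force — including those who want a job but have given up searching).
Civilian working-age population = 1,484.12 + 706.36 = 2,190.48 thousand.
Unemployment rate = 75.79 / 1,484.12 = 5.11%.
Labor force participation rate = 1,484.12 / 2,190.48 = 67.75%.

Unemployment rate ≈ 5.11%; labor force participation rate ≈ 67.75%.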